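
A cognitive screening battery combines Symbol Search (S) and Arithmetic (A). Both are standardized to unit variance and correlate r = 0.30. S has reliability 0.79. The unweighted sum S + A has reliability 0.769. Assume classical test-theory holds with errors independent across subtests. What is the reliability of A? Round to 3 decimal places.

Var(S+A) = 2 + 2·0.30 = 2.600.
True-score variance = ρ_S + ρ_A + 2·0.30, so 0.769 = (0.79 + ρ_A + 0.60) / 2.600.
ρ_A = 0.769·2.600 − 0.79 − 0.60 = 0.609.

0.609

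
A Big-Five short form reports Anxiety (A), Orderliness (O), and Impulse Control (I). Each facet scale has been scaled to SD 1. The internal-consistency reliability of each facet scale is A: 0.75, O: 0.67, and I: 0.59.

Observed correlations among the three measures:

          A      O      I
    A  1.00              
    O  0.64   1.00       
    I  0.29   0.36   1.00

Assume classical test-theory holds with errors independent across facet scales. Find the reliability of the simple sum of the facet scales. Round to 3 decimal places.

0.823

Var(A+O+I) = 3 + 2·[0.64 + 0.29 + 0.36] = 3 + 2.58 = 5.58.
With uncorrelated errors the cross-covariances are all true-score covariance, so they carry over unchanged; only the diagonal terms shrink to ρᵢσᵢ².
True-score variance = [0.75 + 0.67 + 0.59] + 2.58 = 2.01 + 2.58 = 4.59.
Reliability = 4.59 / 5.58 = 0.823.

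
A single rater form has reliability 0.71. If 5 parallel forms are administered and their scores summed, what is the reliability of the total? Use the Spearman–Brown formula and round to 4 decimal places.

0.9245

ρ_k = kρ / (1 + (k−1)ρ) = 5·0.71 / (1 + 4·0.71) = 3.550 / 3.840 = 0.9245.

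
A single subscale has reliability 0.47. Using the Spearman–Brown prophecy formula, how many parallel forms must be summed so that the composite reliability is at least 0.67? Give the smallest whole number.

k ≥ ρ*(1−ρ₁)/(ρ₁(1−ρ*)) = 0.67·0.53 / (0.47·0.33) = 2.289.
Smallest integer k = 3.

3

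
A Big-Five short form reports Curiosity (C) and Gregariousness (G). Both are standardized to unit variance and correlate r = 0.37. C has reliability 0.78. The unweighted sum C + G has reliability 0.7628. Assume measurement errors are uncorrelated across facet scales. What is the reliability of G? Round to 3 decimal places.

Var(C+G) = 2 + 2·0.37 = 2.740.
True-score variance = ρ_C + ρ_G + 2·0.37, so 0.7628 = (0.78 + ρ_G + 0.74) / 2.740.
ρ_G = 0.7628·2.740 − 0.78 − 0.74 = 0.570.

0.570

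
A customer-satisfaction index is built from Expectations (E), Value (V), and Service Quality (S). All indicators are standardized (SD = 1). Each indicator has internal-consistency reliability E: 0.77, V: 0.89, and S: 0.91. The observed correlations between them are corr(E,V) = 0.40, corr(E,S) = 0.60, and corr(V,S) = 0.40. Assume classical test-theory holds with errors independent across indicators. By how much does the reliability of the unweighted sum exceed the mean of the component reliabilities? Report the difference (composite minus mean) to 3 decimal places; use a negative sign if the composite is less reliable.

0.069

Var(sum) = 3 + 2.8 = 5.8; true-score variance = 2.57 + 2.8 = 5.37; composite reliability = 0.9259.
Mean component reliability = 0.8567.
Difference = 0.9259 − 0.8567 = 0.069.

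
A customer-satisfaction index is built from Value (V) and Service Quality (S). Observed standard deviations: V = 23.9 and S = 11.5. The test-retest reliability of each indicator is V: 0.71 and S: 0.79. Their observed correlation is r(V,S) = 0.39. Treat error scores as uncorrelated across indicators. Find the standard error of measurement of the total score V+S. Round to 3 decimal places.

Var(total) = 703.46 + 214.383 = 917.843.
True-score variance = 510.037 + 214.383 = 724.42, so reliability = 0.7893.
Error variance = 917.843 − 724.42 = 193.423; SEM = √193.423 = 13.908.

13.908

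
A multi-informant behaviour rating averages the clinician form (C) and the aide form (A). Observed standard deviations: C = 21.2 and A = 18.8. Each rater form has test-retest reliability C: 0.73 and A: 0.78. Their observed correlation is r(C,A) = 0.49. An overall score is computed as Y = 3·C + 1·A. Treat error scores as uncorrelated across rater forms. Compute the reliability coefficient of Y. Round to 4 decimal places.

0.7900

Var(Y) = 3²·21.2² + 18.8² + 2·[3·21.2·18.8·0.49] = 4398.4 + 1171.77 = 5570.17.
Under uncorrelated errors the observed covariances equal the true-score covariances, so only the own-variance terms attenuate.
True-score variance = [3²·21.2²·0.73 + 18.8²·0.78] + 1171.77 = 3228.5 + 1171.77 = 4400.27.
Reliability = 4400.27 / 5570.17 = 0.7900.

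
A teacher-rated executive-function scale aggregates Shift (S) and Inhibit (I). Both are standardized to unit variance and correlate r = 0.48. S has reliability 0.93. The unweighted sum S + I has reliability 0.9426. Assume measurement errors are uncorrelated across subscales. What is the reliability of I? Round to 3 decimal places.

Var(S+I) = 2 + 2·0.48 = 2.960.
True-score variance = ρ_S + ρ_I + 2·0.48, so 0.9426 = (0.93 + ρ_I + 0.96) / 2.960.
ρ_I = 0.9426·2.960 − 0.93 − 0.96 = 0.900.

0.900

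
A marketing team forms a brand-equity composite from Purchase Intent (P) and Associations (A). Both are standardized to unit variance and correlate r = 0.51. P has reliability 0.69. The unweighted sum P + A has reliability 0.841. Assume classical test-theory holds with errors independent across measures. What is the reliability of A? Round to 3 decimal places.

Var(P+A) = 2 + 2·0.51 = 3.020.
True-score variance = ρ_P + ρ_A + 2·0.51, so 0.841 = (0.69 + ρ_A + 1.02) / 3.020.
ρ_A = 0.841·3.020 − 0.69 − 1.02 = 0.830.

0.830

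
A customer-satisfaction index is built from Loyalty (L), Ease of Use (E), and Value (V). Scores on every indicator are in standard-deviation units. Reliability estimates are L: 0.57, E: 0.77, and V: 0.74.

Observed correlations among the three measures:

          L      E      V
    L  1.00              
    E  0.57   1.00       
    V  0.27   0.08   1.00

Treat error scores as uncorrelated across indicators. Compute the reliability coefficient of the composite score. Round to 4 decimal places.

Var(L+E+V) = 3 + 2·[0.57 + 0.27 + 0.08] = 3 + 1.84 = 4.84.
Because errors are independent across components, Cov(Tᵢ,Tⱼ) = Cov(Xᵢ,Xⱼ); the off-diagonal part of the true-score variance is the same as above.
True-score variance = [0.57 + 0.77 + 0.74] + 1.84 = 2.08 + 1.84 = 3.92.
Reliability = 3.92 / 4.84 = 0.8099.

0.8099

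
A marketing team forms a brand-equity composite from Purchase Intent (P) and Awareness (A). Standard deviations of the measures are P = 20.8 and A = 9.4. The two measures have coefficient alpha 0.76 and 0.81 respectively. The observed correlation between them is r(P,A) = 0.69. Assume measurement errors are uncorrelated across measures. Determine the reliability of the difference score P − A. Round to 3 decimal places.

0.520

Var(P−A) = 20.8² + 9.4² − 2·20.8·9.4·0.69 = 521 − 269.818 = 251.182.
Because errors are independent across components, Cov(Tᵢ,Tⱼ) = Cov(Xᵢ,Xⱼ); the off-diagonal part of the true-score variance is the same as above.
True-score variance = [20.8²·0.76 + 9.4²·0.81] − 269.818 = 400.378 − 269.818 = 130.56.
Reliability = 130.56 / 251.182 = 0.520.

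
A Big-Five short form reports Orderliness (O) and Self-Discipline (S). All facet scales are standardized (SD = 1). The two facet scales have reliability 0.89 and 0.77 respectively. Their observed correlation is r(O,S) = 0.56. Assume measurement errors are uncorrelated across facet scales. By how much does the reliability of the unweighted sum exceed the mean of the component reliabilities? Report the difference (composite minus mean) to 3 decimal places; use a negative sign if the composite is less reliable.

Var(sum) = 2 + 1.12 = 3.12; true-score variance = 1.66 + 1.12 = 2.78; composite reliability = 0.8910.
Mean component reliability = 0.8300.
Difference = 0.8910 − 0.8300 = 0.061.

0.061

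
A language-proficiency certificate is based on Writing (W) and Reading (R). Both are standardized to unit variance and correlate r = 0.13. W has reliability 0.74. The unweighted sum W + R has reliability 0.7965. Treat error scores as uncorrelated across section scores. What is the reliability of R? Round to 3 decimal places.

Var(W+R) = 2 + 2·0.13 = 2.260.
True-score variance = ρ_W + ρ_R + 2·0.13, so 0.7965 = (0.74 + ρ_R + 0.26) / 2.260.
ρ_R = 0.7965·2.260 − 0.74 − 0.26 = 0.800.

0.800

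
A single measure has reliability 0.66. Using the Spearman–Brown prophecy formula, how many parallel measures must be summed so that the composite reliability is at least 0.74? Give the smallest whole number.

k ≥ ρ*(1−ρ₁)/(ρ₁(1−ρ*)) = 0.74·0.34 / (0.66·0.26) = 1.466.
Smallest integer k = 2.

2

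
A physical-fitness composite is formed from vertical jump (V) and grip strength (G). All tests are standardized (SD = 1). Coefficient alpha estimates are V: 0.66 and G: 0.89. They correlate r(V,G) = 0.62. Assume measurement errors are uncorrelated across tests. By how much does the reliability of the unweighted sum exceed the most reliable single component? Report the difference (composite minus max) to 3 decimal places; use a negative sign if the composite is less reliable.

Var(sum) = 2 + 1.24 = 3.24; true-score variance = 1.55 + 1.24 = 2.79; composite reliability = 0.8611.
Max component reliability = 0.8900.
Difference = 0.8611 − 0.8900 = -0.029.

-0.029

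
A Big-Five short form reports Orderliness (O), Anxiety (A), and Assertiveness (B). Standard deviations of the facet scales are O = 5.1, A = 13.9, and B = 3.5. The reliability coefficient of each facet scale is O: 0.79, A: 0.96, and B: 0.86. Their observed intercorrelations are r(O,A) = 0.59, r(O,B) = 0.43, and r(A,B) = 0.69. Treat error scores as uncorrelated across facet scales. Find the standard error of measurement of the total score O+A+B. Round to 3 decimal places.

3.861

Var(total) = 231.47 + 166.138 = 397.608.
True-score variance = 216.565 + 166.138 = 382.703, so reliability = 0.9625.
Error variance = 397.608 − 382.703 = 14.9055; SEM = √14.9055 = 3.861.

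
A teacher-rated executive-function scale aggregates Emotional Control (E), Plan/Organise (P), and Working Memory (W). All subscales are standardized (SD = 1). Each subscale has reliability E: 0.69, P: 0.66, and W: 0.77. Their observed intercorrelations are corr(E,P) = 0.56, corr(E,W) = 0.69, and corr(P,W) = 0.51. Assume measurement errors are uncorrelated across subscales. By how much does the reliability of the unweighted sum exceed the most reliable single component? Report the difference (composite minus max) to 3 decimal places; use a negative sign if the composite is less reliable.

0.095

Var(sum) = 3 + 3.52 = 6.52; true-score variance = 2.12 + 3.52 = 5.64; composite reliability = 0.8650.
Max component reliability = 0.7700.
Difference = 0.8650 − 0.7700 = 0.095.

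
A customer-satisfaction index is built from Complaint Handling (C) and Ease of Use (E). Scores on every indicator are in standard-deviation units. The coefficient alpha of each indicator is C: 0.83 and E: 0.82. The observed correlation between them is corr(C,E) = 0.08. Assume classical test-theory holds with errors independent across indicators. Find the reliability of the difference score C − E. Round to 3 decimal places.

0.810

Var(C−E) = 1 + 1 − 2·0.08 = 2 − 0.16 = 1.84.
Because errors are independent across components, Cov(Tᵢ,Tⱼ) = Cov(Xᵢ,Xⱼ); the off-diagonal part of the true-score variance is the same as above.
True-score variance = [0.83 + 0.82] − 0.16 = 1.65 − 0.16 = 1.49.
Reliability = 1.49 / 1.84 = 0.810.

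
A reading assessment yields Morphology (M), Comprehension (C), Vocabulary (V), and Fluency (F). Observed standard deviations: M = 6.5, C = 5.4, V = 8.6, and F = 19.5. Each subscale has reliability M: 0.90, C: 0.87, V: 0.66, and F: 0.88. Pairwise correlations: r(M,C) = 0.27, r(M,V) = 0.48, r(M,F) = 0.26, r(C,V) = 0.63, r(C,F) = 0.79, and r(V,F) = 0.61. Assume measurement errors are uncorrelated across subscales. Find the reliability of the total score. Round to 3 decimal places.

Var(M+C+V+F) = 6.5² + 5.4² + 8.6² + 19.5² + 2·[6.5·5.4·0.27 + 6.5·8.6·0.48 + 6.5·19.5·0.26 + 5.4·8.6·0.63 + 5.4·19.5·0.79 + 8.6·19.5·0.61] = 525.62 + 568.01 = 1093.63.
Under uncorrelated errors the observed covariances equal the true-score covariances, so only the own-variance terms attenuate.
True-score variance = [6.5²·0.90 + 5.4²·0.87 + 8.6²·0.66 + 19.5²·0.88] + 568.01 = 446.828 + 568.01 = 1014.84.
Reliability = 1014.84 / 1093.63 = 0.928.

0.928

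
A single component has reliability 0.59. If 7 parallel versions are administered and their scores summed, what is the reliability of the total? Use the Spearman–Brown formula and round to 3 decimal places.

ρ_k = kρ / (1 + (k−1)ρ) = 7·0.59 / (1 + 6·0.59) = 4.130 / 4.540 = 0.910.

0.910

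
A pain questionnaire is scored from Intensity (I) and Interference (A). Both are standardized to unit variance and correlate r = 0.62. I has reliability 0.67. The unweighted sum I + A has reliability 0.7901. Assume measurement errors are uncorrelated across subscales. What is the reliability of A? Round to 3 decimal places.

Var(I+A) = 2 + 2·0.62 = 3.240.
True-score variance = ρ_I + ρ_A + 2·0.62, so 0.7901 = (0.67 + ρ_A + 1.24) / 3.240.
ρ_A = 0.7901·3.240 − 0.67 − 1.24 = 0.650.

0.650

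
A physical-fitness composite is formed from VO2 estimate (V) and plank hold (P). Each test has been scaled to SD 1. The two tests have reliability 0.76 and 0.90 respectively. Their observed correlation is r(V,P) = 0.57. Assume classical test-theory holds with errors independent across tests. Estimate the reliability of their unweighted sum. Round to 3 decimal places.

Var(V+P) = 2 + 2·[0.57] = 2 + 1.14 = 3.14.
Under uncorrelated errors the observed covariances equal the true-score covariances, so only the own-variance terms attenuate.
True-score variance = [0.76 + 0.90] + 1.14 = 1.66 + 1.14 = 2.8.
Reliability = 2.8 / 3.14 = 0.892.

0.892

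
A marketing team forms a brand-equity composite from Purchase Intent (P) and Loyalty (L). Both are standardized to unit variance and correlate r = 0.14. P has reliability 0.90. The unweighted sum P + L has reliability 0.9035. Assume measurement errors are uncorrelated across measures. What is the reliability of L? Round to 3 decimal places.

Var(P+L) = 2 + 2·0.14 = 2.280.
True-score variance = ρ_P + ρ_L + 2·0.14, so 0.9035 = (0.90 + ρ_L + 0.28) / 2.280.
ρ_L = 0.9035·2.280 − 0.90 − 0.28 = 0.880.

0.880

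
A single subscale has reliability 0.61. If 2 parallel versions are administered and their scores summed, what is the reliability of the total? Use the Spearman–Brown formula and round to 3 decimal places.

ρ_k = kρ / (1 + (k−1)ρ) = 2·0.61 / (1 + 1·0.61) = 1.220 / 1.610 = 0.758.

0.758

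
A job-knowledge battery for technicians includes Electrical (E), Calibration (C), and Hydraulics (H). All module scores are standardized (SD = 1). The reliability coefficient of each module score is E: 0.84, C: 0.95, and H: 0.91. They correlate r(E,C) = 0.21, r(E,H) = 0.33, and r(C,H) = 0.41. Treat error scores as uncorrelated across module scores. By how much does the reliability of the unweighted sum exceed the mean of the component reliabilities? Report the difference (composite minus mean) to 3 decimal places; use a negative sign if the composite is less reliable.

0.039

Var(sum) = 3 + 1.9 = 4.9; true-score variance = 2.7 + 1.9 = 4.6; composite reliability = 0.9388.
Mean component reliability = 0.9000.
Difference = 0.9388 − 0.9000 = 0.039.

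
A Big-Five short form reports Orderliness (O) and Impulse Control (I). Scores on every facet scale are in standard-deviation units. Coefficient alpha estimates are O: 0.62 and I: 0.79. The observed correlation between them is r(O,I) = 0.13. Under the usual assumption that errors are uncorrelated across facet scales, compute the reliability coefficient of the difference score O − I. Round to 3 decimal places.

0.661

Var(O−I) = 1 + 1 − 2·0.13 = 2 − 0.26 = 1.74.
With uncorrelated errors the cross-covariances are all true-score covariance, so they carry over unchanged; only the diagonal terms shrink to ρᵢσᵢ².
True-score variance = [0.62 + 0.79] − 0.26 = 1.41 − 0.26 = 1.15.
Reliability = 1.15 / 1.74 = 0.661.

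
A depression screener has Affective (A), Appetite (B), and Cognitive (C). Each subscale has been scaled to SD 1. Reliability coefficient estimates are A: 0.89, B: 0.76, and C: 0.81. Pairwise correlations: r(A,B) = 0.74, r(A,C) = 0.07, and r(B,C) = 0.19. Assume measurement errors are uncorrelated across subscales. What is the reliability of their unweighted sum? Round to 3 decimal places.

0.892

Var(A+B+C) = 3 + 2·[0.74 + 0.07 + 0.19] = 3 + 2 = 5.
Because errors are independent across components, Cov(Tᵢ,Tⱼ) = Cov(Xᵢ,Xⱼ); the off-diagonal part of the true-score variance is the same as above.
True-score variance = [0.89 + 0.76 + 0.81] + 2 = 2.46 + 2 = 4.46.
Reliability = 4.46 / 5 = 0.892.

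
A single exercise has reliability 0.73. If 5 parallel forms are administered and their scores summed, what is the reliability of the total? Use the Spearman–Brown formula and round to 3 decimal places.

ρ_k = kρ / (1 + (k−1)ρ) = 5·0.73 / (1 + 4·0.73) = 3.650 / 3.920 = 0.931.

0.931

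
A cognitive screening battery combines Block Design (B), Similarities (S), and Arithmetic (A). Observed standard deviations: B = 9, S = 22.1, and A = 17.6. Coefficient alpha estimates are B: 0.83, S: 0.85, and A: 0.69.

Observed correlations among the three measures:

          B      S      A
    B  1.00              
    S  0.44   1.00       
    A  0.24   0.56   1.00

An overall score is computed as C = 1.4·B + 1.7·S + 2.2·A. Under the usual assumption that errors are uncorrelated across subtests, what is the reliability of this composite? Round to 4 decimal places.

Var(C) = 1.4²·9² + 1.7²·22.1² + 2.2²·17.6² + 2·[2.38·9·22.1·0.44 + 3.08·9·17.6·0.24 + 3.74·22.1·17.6·0.56] = 3069.5 + 2280.03 = 5349.53.
Because errors are independent across components, Cov(Tᵢ,Tⱼ) = Cov(Xᵢ,Xⱼ); the off-diagonal part of the true-score variance is the same as above.
True-score variance = [1.4²·9²·0.83 + 1.7²·22.1²·0.85 + 2.2²·17.6²·0.69] + 2280.03 = 2366.02 + 2280.03 = 4646.05.
Reliability = 4646.05 / 5349.53 = 0.8685.

0.8685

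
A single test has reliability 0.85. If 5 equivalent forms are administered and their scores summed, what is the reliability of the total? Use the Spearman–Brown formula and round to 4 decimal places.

ρ_k = kρ / (1 + (k−1)ρ) = 5·0.85 / (1 + 4·0.85) = 4.250 / 4.400 = 0.9659.

0.9659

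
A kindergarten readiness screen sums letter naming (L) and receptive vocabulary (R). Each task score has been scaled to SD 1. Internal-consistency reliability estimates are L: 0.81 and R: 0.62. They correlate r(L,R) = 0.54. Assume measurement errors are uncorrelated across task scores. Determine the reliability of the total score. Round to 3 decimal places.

0.815

Var(L+R) = 2 + 2·[0.54] = 2 + 1.08 = 3.08.
Because errors are independent across components, Cov(Tᵢ,Tⱼ) = Cov(Xᵢ,Xⱼ); the off-diagonal part of the true-score variance is the same as above.
True-score variance = [0.81 + 0.62] + 1.08 = 1.43 + 1.08 = 2.51.
Reliability = 2.51 / 3.08 = 0.815.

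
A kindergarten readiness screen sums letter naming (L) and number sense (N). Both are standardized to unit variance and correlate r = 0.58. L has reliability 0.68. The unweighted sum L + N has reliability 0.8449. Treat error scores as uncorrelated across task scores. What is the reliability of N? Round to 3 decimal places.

0.830

Var(L+N) = 2 + 2·0.58 = 3.160.
True-score variance = ρ_L + ρ_N + 2·0.58, so 0.8449 = (0.68 + ρ_N + 1.16) / 3.160.
ρ_N = 0.8449·3.160 − 0.68 − 1.16 = 0.830.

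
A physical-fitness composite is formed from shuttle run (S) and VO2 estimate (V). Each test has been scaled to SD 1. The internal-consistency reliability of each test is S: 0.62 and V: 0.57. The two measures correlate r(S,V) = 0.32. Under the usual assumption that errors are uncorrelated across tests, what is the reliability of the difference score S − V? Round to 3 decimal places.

0.404

Var(S−V) = 1 + 1 − 2·0.32 = 2 − 0.64 = 1.36.
Because errors are independent across components, Cov(Tᵢ,Tⱼ) = Cov(Xᵢ,Xⱼ); the off-diagonal part of the true-score variance is the same as above.
True-score variance = [0.62 + 0.57] − 0.64 = 1.19 − 0.64 = 0.55.
Reliability = 0.55 / 1.36 = 0.404.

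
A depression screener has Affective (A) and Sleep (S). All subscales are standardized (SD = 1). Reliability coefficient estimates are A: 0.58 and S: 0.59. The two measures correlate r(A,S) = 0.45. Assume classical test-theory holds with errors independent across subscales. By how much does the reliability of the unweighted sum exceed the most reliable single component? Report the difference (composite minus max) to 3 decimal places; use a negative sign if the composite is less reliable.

0.124

Var(sum) = 2 + 0.9 = 2.9; true-score variance = 1.17 + 0.9 = 2.07; composite reliability = 0.7138.
Max component reliability = 0.5900.
Difference = 0.7138 − 0.5900 = 0.124.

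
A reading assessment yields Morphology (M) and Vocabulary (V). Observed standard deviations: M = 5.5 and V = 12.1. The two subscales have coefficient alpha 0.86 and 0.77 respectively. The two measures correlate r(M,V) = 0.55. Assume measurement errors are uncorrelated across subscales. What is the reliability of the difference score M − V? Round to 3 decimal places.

Var(M−V) = 5.5² + 12.1² − 2·5.5·12.1·0.55 = 176.66 − 73.205 = 103.455.
Because errors are independent across components, Cov(Tᵢ,Tⱼ) = Cov(Xᵢ,Xⱼ); the off-diagonal part of the true-score variance is the same as above.
True-score variance = [5.5²·0.86 + 12.1²·0.77] − 73.205 = 138.751 − 73.205 = 65.5457.
Reliability = 65.5457 / 103.455 = 0.634.

0.634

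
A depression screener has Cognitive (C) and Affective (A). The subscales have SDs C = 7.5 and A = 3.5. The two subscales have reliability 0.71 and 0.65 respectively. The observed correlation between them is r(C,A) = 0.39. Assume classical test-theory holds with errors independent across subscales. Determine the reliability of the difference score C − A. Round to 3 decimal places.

Var(C−A) = 7.5² + 3.5² − 2·7.5·3.5·0.39 = 68.5 − 20.475 = 48.025.
Because errors are independent across components, Cov(Tᵢ,Tⱼ) = Cov(Xᵢ,Xⱼ); the off-diagonal part of the true-score variance is the same as above.
True-score variance = [7.5²·0.71 + 3.5²·0.65] − 20.475 = 47.9 − 20.475 = 27.425.
Reliability = 27.425 / 48.025 = 0.571.

0.571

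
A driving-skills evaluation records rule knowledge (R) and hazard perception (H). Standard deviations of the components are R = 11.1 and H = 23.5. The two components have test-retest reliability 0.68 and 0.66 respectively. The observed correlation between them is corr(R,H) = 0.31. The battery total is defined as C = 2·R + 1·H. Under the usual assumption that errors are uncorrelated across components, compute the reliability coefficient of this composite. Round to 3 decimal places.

Var(C) = 2²·11.1² + 23.5² + 2·[2·11.1·23.5·0.31] = 1045.09 + 323.454 = 1368.54.
Because errors are independent across components, Cov(Tᵢ,Tⱼ) = Cov(Xᵢ,Xⱼ); the off-diagonal part of the true-score variance is the same as above.
True-score variance = [2²·11.1²·0.68 + 23.5²·0.66] + 323.454 = 699.616 + 323.454 = 1023.07.
Reliability = 1023.07 / 1368.54 = 0.748.

0.748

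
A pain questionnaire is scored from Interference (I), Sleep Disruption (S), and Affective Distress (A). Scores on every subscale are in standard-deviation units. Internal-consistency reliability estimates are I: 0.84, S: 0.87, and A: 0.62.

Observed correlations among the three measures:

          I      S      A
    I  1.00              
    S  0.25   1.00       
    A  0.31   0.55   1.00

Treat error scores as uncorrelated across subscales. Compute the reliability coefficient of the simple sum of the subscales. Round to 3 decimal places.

0.872

Var(I+S+A) = 3 + 2·[0.25 + 0.31 + 0.55] = 3 + 2.22 = 5.22.
With uncorrelated errors the cross-covariances are all true-score covariance, so they carry over unchanged; only the diagonal terms shrink to ρᵢσᵢ².
True-score variance = [0.84 + 0.87 + 0.62] + 2.22 = 2.33 + 2.22 = 4.55.
Reliability = 4.55 / 5.22 = 0.872.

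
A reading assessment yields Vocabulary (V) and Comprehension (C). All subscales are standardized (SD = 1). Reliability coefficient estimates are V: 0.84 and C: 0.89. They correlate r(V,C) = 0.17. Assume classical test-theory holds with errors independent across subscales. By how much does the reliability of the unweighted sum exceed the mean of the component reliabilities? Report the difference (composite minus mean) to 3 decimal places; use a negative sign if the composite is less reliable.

0.020

Var(sum) = 2 + 0.34 = 2.34; true-score variance = 1.73 + 0.34 = 2.07; composite reliability = 0.8846.
Mean component reliability = 0.8650.
Difference = 0.8846 − 0.8650 = 0.020.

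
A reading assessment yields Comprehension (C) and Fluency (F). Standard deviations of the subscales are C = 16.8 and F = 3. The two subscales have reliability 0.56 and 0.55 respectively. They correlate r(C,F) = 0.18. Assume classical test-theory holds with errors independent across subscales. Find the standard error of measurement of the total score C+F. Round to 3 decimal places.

Var(total) = 291.24 + 18.144 = 309.384.
True-score variance = 163.004 + 18.144 = 181.148, so reliability = 0.5855.
Error variance = 309.384 − 181.148 = 128.236; SEM = √128.236 = 11.324.

11.324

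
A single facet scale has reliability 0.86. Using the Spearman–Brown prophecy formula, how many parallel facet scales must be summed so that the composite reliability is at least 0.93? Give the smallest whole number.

3

k ≥ ρ*(1−ρ₁)/(ρ₁(1−ρ*)) = 0.93·0.14 / (0.86·0.07) = 2.163.
Smallest integer k = 3.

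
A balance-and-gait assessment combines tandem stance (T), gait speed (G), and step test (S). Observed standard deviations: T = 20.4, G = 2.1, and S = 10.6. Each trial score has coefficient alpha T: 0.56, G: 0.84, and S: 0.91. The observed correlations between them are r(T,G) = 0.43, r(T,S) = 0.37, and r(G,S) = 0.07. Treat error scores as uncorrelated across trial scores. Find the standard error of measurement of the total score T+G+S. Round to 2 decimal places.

13.93

Var(total) = 532.93 + 199.976 = 732.906.
True-score variance = 339.002 + 199.976 = 538.978, so reliability = 0.7354.
Error variance = 732.906 − 538.978 = 193.928; SEM = √193.928 = 13.93.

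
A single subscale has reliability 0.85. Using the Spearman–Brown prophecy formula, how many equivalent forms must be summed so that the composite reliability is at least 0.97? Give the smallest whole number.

k ≥ ρ*(1−ρ₁)/(ρ₁(1−ρ*)) = 0.97·0.15 / (0.85·0.03) = 5.706.
Smallest integer k = 6.

6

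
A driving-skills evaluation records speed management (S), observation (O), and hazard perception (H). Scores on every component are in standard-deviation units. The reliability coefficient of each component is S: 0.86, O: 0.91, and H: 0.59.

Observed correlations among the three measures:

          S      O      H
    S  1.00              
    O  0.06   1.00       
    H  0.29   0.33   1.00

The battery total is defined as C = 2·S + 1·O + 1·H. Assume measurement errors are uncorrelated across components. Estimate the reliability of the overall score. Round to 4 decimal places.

0.8685

Var(C) = 2² + 1 + 1 + 2·[2·0.06 + 2·0.29 + 0.33] = 6 + 2.06 = 8.06.
With uncorrelated errors the cross-covariances are all true-score covariance, so they carry over unchanged; only the diagonal terms shrink to ρᵢσᵢ².
True-score variance = [2²·0.86 + 0.91 + 0.59] + 2.06 = 4.94 + 2.06 = 7.
Reliability = 7 / 8.06 = 0.8685.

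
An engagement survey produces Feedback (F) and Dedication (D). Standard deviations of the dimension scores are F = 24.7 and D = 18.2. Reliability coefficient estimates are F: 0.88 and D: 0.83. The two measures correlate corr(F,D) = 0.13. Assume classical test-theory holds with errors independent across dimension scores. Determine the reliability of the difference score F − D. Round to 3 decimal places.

0.843

Var(F−D) = 24.7² + 18.2² − 2·24.7·18.2·0.13 = 941.33 − 116.88 = 824.45.
Under uncorrelated errors the observed covariances equal the true-score covariances, so only the own-variance terms attenuate.
True-score variance = [24.7²·0.88 + 18.2²·0.83] − 116.88 = 811.808 − 116.88 = 694.928.
Reliability = 694.928 / 824.45 = 0.843.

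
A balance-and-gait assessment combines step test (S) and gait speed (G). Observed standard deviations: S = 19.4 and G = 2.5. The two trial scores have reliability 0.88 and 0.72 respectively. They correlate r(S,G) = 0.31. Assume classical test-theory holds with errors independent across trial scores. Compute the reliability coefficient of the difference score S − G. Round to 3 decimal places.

Var(S−G) = 19.4² + 2.5² − 2·19.4·2.5·0.31 = 382.61 − 30.07 = 352.54.
Because errors are independent across components, Cov(Tᵢ,Tⱼ) = Cov(Xᵢ,Xⱼ); the off-diagonal part of the true-score variance is the same as above.
True-score variance = [19.4²·0.88 + 2.5²·0.72] − 30.07 = 335.697 − 30.07 = 305.627.
Reliability = 305.627 / 352.54 = 0.867.

0.867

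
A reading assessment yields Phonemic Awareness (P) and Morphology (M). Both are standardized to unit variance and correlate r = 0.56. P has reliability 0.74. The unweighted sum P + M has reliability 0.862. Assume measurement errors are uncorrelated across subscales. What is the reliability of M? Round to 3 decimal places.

Var(P+M) = 2 + 2·0.56 = 3.120.
True-score variance = ρ_P + ρ_M + 2·0.56, so 0.862 = (0.74 + ρ_M + 1.12) / 3.120.
ρ_M = 0.862·3.120 − 0.74 − 1.12 = 0.829.

0.829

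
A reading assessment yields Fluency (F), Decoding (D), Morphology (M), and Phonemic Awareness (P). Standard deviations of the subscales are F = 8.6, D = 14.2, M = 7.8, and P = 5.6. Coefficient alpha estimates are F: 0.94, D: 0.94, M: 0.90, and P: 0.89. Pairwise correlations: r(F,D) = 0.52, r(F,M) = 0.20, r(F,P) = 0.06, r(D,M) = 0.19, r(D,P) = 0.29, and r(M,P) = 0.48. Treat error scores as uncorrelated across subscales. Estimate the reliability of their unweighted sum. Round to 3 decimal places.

Var(F+D+M+P) = 8.6² + 14.2² + 7.8² + 5.6² + 2·[8.6·14.2·0.52 + 8.6·7.8·0.20 + 8.6·5.6·0.06 + 14.2·7.8·0.19 + 14.2·5.6·0.29 + 7.8·5.6·0.48] = 367.8 + 289.759 = 657.559.
Because errors are independent across components, Cov(Tᵢ,Tⱼ) = Cov(Xᵢ,Xⱼ); the off-diagonal part of the true-score variance is the same as above.
True-score variance = [8.6²·0.94 + 14.2²·0.94 + 7.8²·0.90 + 5.6²·0.89] + 289.759 = 341.73 + 289.759 = 631.49.
Reliability = 631.49 / 657.559 = 0.960.

0.960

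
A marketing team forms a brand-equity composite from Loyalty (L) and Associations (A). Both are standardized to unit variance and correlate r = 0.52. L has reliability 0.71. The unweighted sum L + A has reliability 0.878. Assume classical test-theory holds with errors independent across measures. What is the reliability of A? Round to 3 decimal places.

Var(L+A) = 2 + 2·0.52 = 3.040.
True-score variance = ρ_L + ρ_A + 2·0.52, so 0.878 = (0.71 + ρ_A + 1.04) / 3.040.
ρ_A = 0.878·3.040 − 0.71 − 1.04 = 0.919.

0.919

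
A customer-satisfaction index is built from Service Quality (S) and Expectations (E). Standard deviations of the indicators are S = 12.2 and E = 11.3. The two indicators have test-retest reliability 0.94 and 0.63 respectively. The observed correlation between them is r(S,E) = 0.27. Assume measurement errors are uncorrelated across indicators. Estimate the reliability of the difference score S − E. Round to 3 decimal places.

Var(S−E) = 12.2² + 11.3² − 2·12.2·11.3·0.27 = 276.53 − 74.4444 = 202.086.
With uncorrelated errors the cross-covariances are all true-score covariance, so they carry over unchanged; only the diagonal terms shrink to ρᵢσᵢ².
True-score variance = [12.2²·0.94 + 11.3²·0.63] − 74.4444 = 220.354 − 74.4444 = 145.91.
Reliability = 145.91 / 202.086 = 0.722.

0.722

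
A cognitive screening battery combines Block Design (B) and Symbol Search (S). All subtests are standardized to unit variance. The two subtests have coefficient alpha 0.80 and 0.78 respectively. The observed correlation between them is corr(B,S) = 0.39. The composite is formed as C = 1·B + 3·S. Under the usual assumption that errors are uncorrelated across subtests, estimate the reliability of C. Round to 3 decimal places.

Var(C) = 1 + 3² + 2·[3·0.39] = 10 + 2.34 = 12.34.
With uncorrelated errors the cross-covariances are all true-score covariance, so they carry over unchanged; only the diagonal terms shrink to ρᵢσᵢ².
True-score variance = [0.80 + 3²·0.78] + 2.34 = 7.82 + 2.34 = 10.16.
Reliability = 10.16 / 12.34 = 0.823.

0.823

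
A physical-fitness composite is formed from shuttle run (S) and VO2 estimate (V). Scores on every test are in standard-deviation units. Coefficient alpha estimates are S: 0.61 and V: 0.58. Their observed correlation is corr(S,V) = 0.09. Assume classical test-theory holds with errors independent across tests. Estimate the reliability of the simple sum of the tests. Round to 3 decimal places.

Var(S+V) = 2 + 2·[0.09] = 2 + 0.18 = 2.18.
Under uncorrelated errors the observed covariances equal the true-score covariances, so only the own-variance terms attenuate.
True-score variance = [0.61 + 0.58] + 0.18 = 1.19 + 0.18 = 1.37.
Reliability = 1.37 / 2.18 = 0.628.

0.628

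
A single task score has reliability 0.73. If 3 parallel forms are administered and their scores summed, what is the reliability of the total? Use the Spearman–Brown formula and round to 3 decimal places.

ρ_k = kρ / (1 + (k−1)ρ) = 3·0.73 / (1 + 2·0.73) = 2.190 / 2.460 = 0.890.

0.890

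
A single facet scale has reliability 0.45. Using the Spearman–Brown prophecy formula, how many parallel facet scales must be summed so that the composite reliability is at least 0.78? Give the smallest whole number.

k ≥ ρ*(1−ρ₁)/(ρ₁(1−ρ*)) = 0.78·0.55 / (0.45·0.22) = 4.333.
Smallest integer k = 5.

5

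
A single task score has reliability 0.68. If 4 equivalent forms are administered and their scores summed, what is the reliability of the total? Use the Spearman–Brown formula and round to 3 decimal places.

0.895

ρ_k = kρ / (1 + (k−1)ρ) = 4·0.68 / (1 + 3·0.68) = 2.720 / 3.040 = 0.895.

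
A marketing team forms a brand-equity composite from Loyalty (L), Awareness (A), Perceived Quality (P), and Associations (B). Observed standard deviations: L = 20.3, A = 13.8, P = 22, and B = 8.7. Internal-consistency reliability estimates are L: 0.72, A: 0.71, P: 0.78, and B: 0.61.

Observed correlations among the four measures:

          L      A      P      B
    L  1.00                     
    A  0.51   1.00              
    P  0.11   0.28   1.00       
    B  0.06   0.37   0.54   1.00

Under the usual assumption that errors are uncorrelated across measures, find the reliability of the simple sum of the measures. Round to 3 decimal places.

Var(L+A+P+B) = 20.3² + 13.8² + 22² + 8.7² + 2·[20.3·13.8·0.51 + 20.3·22·0.11 + 20.3·8.7·0.06 + 13.8·22·0.28 + 13.8·8.7·0.37 + 22·8.7·0.54] = 1162.22 + 870.76 = 2032.98.
Under uncorrelated errors the observed covariances equal the true-score covariances, so only the own-variance terms attenuate.
True-score variance = [20.3²·0.72 + 13.8²·0.71 + 22²·0.78 + 8.7²·0.61] + 870.76 = 855.608 + 870.76 = 1726.37.
Reliability = 1726.37 / 2032.98 = 0.849.

0.849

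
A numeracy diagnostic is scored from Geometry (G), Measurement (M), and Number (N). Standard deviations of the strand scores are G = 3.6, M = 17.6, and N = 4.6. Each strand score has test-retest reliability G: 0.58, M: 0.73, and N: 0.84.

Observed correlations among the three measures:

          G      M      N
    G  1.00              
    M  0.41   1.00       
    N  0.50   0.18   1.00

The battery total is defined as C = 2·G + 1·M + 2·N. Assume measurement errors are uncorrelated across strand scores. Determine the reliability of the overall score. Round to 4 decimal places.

Var(C) = 2²·3.6² + 17.6² + 2²·4.6² + 2·[2·3.6·17.6·0.41 + 4·3.6·4.6·0.50 + 2·17.6·4.6·0.18] = 446.24 + 228.442 = 674.682.
Under uncorrelated errors the observed covariances equal the true-score covariances, so only the own-variance terms attenuate.
True-score variance = [2²·3.6²·0.58 + 17.6²·0.73 + 2²·4.6²·0.84] + 228.442 = 327.29 + 228.442 = 555.731.
Reliability = 555.731 / 674.682 = 0.8237.

0.8237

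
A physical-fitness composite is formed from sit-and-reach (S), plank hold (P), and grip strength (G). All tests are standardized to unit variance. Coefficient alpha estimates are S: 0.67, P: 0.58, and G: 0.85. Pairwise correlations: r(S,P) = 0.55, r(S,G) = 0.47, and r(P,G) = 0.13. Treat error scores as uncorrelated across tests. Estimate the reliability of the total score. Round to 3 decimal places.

0.830

Var(S+P+G) = 3 + 2·[0.55 + 0.47 + 0.13] = 3 + 2.3 = 5.3.
With uncorrelated errors the cross-covariances are all true-score covariance, so they carry over unchanged; only the diagonal terms shrink to ρᵢσᵢ².
True-score variance = [0.67 + 0.58 + 0.85] + 2.3 = 2.1 + 2.3 = 4.4.
Reliability = 4.4 / 5.3 = 0.830.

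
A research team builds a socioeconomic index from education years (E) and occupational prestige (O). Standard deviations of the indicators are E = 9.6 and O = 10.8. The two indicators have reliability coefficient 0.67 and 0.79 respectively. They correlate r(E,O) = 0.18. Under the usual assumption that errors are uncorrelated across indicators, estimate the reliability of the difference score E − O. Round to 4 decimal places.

0.6798

Var(E−O) = 9.6² + 10.8² − 2·9.6·10.8·0.18 = 208.8 − 37.3248 = 171.475.
Under uncorrelated errors the observed covariances equal the true-score covariances, so only the own-variance terms attenuate.
True-score variance = [9.6²·0.67 + 10.8²·0.79] − 37.3248 = 153.893 − 37.3248 = 116.568.
Reliability = 116.568 / 171.475 = 0.6798.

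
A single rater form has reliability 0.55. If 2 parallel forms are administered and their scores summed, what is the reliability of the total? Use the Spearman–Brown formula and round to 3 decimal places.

0.710

ρ_k = kρ / (1 + (k−1)ρ) = 2·0.55 / (1 + 1·0.55) = 1.100 / 1.550 = 0.710.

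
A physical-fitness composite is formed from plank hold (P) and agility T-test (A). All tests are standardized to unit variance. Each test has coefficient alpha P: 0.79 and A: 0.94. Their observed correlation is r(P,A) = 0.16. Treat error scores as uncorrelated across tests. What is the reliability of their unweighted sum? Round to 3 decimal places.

0.884

Var(P+A) = 2 + 2·[0.16] = 2 + 0.32 = 2.32.
Under uncorrelated errors the observed covariances equal the true-score covariances, so only the own-variance terms attenuate.
True-score variance = [0.79 + 0.94] + 0.32 = 1.73 + 0.32 = 2.05.
Reliability = 2.05 / 2.32 = 0.884.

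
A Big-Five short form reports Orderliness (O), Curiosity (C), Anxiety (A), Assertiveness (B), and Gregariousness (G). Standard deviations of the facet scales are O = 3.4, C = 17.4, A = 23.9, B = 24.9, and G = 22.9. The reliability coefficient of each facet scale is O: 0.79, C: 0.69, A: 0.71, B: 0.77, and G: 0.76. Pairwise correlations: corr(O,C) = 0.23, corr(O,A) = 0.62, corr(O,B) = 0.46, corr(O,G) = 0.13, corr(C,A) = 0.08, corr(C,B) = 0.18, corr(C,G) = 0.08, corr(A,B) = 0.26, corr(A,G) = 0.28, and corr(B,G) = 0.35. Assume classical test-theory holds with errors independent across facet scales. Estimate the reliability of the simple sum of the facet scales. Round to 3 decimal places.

0.851

Var(O+C+A+B+G) = 3.4² + 17.4² + 23.9² + 24.9² + 22.9² + 2·[3.4·17.4·0.23 + 3.4·23.9·0.62 + 3.4·24.9·0.46 + 3.4·22.9·0.13 + 17.4·23.9·0.08 + 17.4·24.9·0.18 + 17.4·22.9·0.08 + 23.9·24.9·0.26 + 23.9·22.9·0.28 + 24.9·22.9·0.35] = 2029.95 + 1527.47 = 3557.42.
Under uncorrelated errors the observed covariances equal the true-score covariances, so only the own-variance terms attenuate.
True-score variance = [3.4²·0.79 + 17.4²·0.69 + 23.9²·0.71 + 24.9²·0.77 + 22.9²·0.76] + 1527.47 = 1499.56 + 1527.47 = 3027.02.
Reliability = 3027.02 / 3557.42 = 0.851.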